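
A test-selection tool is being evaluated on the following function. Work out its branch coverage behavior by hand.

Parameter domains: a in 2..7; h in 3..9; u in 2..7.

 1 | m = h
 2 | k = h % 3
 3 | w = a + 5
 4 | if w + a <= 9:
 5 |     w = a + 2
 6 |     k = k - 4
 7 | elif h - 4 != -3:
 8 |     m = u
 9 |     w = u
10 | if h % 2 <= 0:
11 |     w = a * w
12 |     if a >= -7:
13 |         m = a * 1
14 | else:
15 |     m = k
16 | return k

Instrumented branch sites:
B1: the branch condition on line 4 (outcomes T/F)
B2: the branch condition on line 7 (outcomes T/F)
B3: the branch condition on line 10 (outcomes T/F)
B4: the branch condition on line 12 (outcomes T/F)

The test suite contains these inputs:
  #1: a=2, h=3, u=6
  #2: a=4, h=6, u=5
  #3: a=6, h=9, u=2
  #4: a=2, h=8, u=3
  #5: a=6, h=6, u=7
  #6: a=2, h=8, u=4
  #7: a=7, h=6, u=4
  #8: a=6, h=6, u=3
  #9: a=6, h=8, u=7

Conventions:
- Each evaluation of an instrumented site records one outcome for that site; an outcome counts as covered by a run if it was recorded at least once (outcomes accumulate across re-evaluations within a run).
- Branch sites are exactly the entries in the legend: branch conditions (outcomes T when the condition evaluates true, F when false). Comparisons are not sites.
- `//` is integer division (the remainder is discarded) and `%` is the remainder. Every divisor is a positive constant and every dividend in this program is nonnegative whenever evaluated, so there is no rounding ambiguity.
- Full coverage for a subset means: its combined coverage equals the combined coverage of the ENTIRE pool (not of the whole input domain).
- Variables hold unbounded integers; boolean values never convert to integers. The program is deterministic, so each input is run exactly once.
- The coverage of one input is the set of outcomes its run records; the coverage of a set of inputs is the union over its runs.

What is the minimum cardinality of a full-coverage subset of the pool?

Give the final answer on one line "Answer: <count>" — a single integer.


input #1, a=2, h=3, u=6: events B1->T, B3->F; outcomes B1=T, B3=F
input #2, a=4, h=6, u=5: events B1->F, B2->T, B3->T, B4->T; outcomes B1=F, B2=T, B3=T, B4=T
input #3, a=6, h=9, u=2: events B1->F, B2->T, B3->F; outcomes B1=F, B2=T, B3=F
input #4, a=2, h=8, u=3: events B1->T, B3->T, B4->T; outcomes B1=T, B3=T, B4=T
input #5, a=6, h=6, u=7: events B1->F, B2->T, B3->T, B4->T; outcomes B1=F, B2=T, B3=T, B4=T
input #6, a=2, h=8, u=4: events B1->T, B3->T, B4->T; outcomes B1=T, B3=T, B4=T
input #7, a=7, h=6, u=4: events B1->F, B2->T, B3->T, B4->T; outcomes B1=F, B2=T, B3=T, B4=T
input #8, a=6, h=6, u=3: events B1->F, B2->T, B3->T, B4->T; outcomes B1=F, B2=T, B3=T, B4=T
input #9, a=6, h=8, u=7: events B1->F, B2->T, B3->T, B4->T; outcomes B1=F, B2=T, B3=T, B4=T
the full pool covers 6 outcomes: B1=T, B1=F, B2=T, B3=T, B3=F, B4=T
every size-1 subset falls short of the 6 outcomes (best: 4/6)
at size 2, {1, 2} reaches all 6 outcomes; every lexicographically earlier size-2 subset fails
Answer: 2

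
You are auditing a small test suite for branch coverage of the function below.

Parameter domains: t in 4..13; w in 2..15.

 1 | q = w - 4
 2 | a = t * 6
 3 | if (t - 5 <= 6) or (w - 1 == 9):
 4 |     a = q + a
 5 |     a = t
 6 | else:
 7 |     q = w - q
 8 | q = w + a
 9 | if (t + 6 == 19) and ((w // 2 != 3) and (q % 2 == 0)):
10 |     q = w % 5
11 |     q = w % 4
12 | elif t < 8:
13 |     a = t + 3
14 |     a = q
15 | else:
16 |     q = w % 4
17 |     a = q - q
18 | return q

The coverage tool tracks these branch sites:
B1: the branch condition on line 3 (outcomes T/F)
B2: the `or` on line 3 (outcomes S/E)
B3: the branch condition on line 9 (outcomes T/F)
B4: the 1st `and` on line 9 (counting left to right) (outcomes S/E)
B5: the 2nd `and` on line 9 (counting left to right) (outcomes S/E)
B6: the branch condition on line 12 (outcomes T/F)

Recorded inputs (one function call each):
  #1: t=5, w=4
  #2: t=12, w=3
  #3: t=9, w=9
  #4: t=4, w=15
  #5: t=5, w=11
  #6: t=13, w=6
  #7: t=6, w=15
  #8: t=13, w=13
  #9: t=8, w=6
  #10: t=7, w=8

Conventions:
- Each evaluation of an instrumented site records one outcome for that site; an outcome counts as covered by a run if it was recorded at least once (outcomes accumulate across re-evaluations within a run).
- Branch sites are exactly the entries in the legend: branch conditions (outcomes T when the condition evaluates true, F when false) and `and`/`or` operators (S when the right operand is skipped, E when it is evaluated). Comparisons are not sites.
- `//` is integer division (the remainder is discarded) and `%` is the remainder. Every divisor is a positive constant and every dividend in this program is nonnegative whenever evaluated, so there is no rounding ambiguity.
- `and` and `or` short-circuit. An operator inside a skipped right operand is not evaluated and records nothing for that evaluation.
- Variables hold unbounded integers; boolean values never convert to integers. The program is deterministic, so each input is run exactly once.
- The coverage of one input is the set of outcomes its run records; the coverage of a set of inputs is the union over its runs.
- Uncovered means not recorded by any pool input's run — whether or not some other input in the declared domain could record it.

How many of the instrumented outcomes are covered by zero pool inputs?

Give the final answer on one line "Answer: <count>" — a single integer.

#1 (t=5, w=4) -> covered: B1=T, B2=S, B3=F, B4=S, B6=T
#2 (t=12, w=3) -> covered: B1=F, B2=E, B3=F, B4=S, B6=F
#3 (t=9, w=9) -> covered: B1=T, B2=S, B3=F, B4=S, B6=F
#4 (t=4, w=15) -> covered: B1=T, B2=S, B3=F, B4=S, B6=T
#5 (t=5, w=11) -> covered: B1=T, B2=S, B3=F, B4=S, B6=T
#6 (t=13, w=6) -> covered: B1=F, B2=E, B3=F, B4=E, B5=S, B6=F
#7 (t=6, w=15) -> covered: B1=T, B2=S, B3=F, B4=S, B6=T
#8 (t=13, w=13) -> covered: B1=F, B2=E, B3=F, B4=E, B5=E, B6=F
#9 (t=8, w=6) -> covered: B1=T, B2=S, B3=F, B4=S, B6=F
#10 (t=7, w=8) -> covered: B1=T, B2=S, B3=F, B4=S, B6=T
union over the pool: B1=T, B1=F, B2=S, B2=E, B3=F, B4=S, B4=E, B5=S, B5=E, B6=T, B6=F
uncovered (1 of 12): B3=T

Answer: 1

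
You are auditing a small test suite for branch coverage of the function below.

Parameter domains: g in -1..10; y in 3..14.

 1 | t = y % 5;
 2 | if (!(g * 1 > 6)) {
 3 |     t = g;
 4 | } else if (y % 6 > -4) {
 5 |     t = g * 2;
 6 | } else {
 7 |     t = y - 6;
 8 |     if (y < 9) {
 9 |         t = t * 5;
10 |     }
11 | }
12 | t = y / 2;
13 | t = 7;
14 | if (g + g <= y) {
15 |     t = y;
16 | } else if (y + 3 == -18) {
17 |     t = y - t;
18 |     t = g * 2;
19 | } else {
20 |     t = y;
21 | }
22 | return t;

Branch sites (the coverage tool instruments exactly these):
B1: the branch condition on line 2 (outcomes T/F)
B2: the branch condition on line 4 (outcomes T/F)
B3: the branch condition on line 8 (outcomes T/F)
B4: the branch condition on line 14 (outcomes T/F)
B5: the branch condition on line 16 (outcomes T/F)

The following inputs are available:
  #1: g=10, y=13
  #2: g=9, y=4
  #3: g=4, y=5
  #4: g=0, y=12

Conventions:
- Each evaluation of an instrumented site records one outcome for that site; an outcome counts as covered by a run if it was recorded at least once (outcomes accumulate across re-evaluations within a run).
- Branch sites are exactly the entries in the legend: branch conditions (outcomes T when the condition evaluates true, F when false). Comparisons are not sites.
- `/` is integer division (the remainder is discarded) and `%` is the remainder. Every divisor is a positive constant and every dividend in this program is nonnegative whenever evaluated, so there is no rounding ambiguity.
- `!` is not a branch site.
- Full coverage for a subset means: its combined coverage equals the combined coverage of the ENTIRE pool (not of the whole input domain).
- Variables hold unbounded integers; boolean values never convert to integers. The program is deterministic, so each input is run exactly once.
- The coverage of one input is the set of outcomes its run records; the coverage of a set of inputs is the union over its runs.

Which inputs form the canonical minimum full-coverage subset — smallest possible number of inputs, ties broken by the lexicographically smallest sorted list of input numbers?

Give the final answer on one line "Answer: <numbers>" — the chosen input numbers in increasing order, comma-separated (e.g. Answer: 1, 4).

run #1 (g=10, y=13) runs B1->F, B2->T, B4->F, B5->F; records B1=F, B2=T, B4=F, B5=F
run #2 (g=9, y=4) runs B1->F, B2->T, B4->F, B5->F; records B1=F, B2=T, B4=F, B5=F
run #3 (g=4, y=5) runs B1->T, B4->F, B5->F; records B1=T, B4=F, B5=F
run #4 (g=0, y=12) runs B1->T, B4->T; records B1=T, B4=T
the full pool covers 6 outcomes: B1=T, B1=F, B2=T, B4=T, B4=F, B5=F
no size-1 subset reaches all 6 outcomes (best union: 4/6)
size 2: inputs {1, 4} cover all 6 outcomes, and no lexicographically smaller subset of this size does

Answer: 1, 4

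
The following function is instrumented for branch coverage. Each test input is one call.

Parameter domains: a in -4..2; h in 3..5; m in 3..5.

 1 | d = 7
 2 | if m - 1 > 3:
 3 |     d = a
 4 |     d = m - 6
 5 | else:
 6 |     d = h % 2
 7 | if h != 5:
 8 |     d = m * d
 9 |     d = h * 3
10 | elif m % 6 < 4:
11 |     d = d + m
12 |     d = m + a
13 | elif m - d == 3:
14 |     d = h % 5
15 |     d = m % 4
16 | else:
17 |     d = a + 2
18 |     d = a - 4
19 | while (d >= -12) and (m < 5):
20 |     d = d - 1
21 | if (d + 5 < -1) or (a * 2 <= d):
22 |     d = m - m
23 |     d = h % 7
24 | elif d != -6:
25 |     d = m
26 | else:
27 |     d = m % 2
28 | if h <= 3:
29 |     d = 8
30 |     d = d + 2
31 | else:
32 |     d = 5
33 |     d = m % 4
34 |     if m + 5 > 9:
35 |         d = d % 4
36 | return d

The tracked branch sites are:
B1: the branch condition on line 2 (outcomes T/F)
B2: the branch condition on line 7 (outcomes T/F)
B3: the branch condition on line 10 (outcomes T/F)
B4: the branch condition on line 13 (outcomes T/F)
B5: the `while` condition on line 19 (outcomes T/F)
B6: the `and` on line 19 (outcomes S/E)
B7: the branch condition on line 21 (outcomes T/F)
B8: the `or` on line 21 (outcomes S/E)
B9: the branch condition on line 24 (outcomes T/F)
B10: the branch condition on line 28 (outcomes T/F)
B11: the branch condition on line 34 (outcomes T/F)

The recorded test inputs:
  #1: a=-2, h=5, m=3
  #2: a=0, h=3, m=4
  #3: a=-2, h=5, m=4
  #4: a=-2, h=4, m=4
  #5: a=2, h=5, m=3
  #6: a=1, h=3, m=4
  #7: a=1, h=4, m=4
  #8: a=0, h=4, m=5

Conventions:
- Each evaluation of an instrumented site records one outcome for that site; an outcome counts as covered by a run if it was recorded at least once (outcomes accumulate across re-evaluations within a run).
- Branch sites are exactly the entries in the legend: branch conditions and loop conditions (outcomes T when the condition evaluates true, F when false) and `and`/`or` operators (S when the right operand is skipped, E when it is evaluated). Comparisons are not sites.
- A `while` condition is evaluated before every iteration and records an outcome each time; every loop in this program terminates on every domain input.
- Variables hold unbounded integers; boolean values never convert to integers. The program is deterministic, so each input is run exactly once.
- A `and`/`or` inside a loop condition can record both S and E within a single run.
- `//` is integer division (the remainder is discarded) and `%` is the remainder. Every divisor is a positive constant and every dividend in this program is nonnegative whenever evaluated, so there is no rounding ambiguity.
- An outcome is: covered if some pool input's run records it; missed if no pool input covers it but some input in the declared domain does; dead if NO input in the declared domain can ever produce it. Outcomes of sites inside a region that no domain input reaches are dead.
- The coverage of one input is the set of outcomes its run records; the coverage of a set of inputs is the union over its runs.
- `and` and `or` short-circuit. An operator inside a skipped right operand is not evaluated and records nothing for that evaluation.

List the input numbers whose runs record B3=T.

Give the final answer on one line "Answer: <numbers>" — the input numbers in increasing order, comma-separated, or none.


input #1 (a=-2, h=5, m=3): covers B3=T
input #2 (a=0, h=3, m=4): misses B3=T
input #3 (a=-2, h=5, m=4): misses B3=T
input #4 (a=-2, h=4, m=4): misses B3=T
input #5 (a=2, h=5, m=3): covers B3=T
input #6 (a=1, h=3, m=4): misses B3=T
input #7 (a=1, h=4, m=4): misses B3=T
input #8 (a=0, h=4, m=5): misses B3=T
Answer: 1, 5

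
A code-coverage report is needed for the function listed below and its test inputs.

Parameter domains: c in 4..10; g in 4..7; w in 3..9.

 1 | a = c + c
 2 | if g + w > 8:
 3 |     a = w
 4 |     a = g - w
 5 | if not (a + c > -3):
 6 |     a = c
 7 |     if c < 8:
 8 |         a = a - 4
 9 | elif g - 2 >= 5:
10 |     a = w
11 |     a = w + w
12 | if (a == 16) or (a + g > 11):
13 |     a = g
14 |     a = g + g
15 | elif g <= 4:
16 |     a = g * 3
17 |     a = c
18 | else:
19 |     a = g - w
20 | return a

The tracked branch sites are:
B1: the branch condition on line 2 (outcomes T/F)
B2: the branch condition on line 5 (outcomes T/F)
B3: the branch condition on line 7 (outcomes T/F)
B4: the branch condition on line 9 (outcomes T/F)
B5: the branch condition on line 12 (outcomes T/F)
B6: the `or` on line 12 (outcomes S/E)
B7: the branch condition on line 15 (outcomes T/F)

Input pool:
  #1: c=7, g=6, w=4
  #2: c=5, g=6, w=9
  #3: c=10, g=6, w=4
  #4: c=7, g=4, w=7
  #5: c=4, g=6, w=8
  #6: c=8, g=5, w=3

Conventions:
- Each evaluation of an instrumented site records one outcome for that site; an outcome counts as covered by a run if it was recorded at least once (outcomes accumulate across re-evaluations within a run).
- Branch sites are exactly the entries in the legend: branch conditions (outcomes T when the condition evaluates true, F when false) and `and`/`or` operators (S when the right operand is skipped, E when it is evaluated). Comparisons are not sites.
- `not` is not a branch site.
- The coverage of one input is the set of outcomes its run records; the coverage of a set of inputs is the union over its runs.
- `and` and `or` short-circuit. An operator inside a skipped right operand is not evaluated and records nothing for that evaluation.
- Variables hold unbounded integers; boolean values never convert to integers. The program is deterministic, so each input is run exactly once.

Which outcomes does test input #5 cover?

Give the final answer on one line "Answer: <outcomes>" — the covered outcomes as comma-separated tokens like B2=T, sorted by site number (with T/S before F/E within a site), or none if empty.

Running input #5 (c=4, g=6, w=8), event by event:
  B1->T, B2->F, B4->F, B6->E, B5->F, B7->F
collecting distinct outcomes: B1=T, B2=F, B4=F, B5=F, B6=E, B7=F

Answer: B1=T, B2=F, B4=F, B5=F, B6=E, B7=F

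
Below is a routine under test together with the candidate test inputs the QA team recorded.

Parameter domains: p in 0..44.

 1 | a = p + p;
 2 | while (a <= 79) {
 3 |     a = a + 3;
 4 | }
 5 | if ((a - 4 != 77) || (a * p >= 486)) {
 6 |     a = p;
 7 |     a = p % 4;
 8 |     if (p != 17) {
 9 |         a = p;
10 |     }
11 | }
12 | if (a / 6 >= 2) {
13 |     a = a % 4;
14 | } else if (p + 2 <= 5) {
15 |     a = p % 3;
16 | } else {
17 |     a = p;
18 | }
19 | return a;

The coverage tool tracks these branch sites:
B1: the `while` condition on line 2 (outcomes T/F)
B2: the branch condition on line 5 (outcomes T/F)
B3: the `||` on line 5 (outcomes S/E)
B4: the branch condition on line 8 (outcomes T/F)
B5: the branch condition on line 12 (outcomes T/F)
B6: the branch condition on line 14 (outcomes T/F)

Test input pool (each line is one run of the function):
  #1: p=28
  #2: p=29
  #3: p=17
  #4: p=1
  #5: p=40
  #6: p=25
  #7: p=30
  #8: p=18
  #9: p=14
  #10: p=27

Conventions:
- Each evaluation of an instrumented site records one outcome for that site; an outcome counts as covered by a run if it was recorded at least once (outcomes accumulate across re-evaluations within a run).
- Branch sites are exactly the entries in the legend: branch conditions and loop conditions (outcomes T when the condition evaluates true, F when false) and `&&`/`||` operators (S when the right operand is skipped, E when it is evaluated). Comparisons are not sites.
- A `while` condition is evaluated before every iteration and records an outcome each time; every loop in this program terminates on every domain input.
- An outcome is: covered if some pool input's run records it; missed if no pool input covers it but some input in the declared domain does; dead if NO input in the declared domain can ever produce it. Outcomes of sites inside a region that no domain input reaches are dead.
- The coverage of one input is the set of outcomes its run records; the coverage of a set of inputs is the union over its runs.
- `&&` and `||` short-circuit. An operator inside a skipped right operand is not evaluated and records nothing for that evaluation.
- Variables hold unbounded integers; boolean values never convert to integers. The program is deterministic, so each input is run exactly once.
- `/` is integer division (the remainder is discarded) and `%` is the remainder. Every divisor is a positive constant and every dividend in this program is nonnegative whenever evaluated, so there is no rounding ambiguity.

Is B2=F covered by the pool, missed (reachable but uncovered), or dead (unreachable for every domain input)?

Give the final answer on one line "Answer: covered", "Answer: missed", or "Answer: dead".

no pool input records B2=F
but domain input (p=0) does record it -> reachable, so missed

Answer: missed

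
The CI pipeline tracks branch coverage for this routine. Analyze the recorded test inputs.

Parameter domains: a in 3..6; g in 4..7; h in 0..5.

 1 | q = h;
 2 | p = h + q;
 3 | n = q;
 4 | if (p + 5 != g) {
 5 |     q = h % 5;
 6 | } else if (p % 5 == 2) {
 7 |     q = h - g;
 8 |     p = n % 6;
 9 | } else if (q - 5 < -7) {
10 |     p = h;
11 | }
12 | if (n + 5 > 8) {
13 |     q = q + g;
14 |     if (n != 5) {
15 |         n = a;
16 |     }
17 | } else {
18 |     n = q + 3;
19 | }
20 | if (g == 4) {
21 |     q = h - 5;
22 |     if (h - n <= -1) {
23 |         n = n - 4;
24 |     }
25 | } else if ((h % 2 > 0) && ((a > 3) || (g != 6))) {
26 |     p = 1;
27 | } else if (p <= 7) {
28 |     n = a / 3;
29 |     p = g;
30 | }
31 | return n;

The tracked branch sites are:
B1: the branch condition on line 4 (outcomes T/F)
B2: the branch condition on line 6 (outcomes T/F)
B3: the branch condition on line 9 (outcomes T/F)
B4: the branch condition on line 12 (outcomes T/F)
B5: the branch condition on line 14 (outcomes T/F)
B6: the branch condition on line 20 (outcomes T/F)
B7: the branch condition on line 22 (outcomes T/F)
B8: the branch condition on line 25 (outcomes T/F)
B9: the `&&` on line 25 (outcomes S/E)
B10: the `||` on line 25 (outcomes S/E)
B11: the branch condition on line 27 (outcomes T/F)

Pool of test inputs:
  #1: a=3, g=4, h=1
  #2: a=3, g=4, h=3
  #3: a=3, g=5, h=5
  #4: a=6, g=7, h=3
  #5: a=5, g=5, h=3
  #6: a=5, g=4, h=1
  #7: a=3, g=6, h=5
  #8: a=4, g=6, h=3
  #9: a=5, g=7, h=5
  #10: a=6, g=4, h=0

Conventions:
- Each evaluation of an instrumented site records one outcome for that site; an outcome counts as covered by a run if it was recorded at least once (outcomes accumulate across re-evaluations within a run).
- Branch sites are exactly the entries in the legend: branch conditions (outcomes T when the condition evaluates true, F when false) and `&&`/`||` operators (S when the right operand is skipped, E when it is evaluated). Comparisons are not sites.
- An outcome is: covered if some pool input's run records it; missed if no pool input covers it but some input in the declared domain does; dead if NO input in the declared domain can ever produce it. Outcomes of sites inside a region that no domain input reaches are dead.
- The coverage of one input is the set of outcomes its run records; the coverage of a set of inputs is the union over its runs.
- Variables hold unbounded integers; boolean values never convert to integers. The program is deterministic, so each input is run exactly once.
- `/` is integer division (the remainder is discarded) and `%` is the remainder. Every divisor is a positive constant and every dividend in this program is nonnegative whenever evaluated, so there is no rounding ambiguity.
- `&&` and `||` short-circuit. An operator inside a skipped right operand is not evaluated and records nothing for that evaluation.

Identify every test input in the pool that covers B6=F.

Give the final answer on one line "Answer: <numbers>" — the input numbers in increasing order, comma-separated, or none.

input #1 (a=3, g=4, h=1): misses B6=F
input #2 (a=3, g=4, h=3): misses B6=F
input #3 (a=3, g=5, h=5): covers B6=F
input #4 (a=6, g=7, h=3): covers B6=F
input #5 (a=5, g=5, h=3): covers B6=F
input #6 (a=5, g=4, h=1): misses B6=F
input #7 (a=3, g=6, h=5): covers B6=F
input #8 (a=4, g=6, h=3): covers B6=F
input #9 (a=5, g=7, h=5): covers B6=F
input #10 (a=6, g=4, h=0): misses B6=F

Answer: 3, 4, 5, 7, 8, 9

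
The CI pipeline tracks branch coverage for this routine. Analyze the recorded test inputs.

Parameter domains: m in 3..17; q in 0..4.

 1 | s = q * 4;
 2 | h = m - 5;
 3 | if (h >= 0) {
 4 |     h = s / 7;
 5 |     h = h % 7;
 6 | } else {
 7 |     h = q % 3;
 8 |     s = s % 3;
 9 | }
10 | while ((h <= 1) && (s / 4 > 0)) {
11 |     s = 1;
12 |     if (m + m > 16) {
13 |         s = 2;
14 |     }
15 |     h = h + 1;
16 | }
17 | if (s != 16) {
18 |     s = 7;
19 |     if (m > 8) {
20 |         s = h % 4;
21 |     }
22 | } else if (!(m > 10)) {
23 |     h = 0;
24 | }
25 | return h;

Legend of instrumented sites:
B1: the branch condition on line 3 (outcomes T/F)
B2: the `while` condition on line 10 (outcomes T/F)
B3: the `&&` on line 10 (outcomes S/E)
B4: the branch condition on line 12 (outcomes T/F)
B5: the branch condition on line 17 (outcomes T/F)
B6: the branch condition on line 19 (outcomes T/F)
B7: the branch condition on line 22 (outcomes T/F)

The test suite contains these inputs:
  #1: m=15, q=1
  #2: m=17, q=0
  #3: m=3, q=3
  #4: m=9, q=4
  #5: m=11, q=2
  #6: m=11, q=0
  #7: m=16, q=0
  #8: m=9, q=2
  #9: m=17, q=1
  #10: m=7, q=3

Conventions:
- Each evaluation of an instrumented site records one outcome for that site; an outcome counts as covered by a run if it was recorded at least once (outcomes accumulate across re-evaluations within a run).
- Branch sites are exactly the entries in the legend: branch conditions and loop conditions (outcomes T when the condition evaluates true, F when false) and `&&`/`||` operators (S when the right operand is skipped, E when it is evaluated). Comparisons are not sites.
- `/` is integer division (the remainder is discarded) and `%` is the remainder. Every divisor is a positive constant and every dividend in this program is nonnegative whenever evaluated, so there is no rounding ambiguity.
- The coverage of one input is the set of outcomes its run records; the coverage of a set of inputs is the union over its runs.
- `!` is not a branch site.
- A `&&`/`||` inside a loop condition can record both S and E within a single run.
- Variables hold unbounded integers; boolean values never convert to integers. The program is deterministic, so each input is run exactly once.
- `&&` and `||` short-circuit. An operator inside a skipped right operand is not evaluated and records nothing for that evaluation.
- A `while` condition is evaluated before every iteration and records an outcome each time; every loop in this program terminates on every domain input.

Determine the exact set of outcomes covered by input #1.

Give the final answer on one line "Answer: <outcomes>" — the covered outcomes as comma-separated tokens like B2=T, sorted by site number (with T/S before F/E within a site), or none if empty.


Tracing the run of input #1 (m=15, q=1):
  B1->T, B3->E, B2->T, B4->T, B3->E, B2->F, B5->T, B6->T
as a set, this run covers: B1=T, B2=T, B2=F, B3=E, B4=T, B5=T, B6=T
Answer: B1=T, B2=T, B2=F, B3=E, B4=T, B5=T, B6=T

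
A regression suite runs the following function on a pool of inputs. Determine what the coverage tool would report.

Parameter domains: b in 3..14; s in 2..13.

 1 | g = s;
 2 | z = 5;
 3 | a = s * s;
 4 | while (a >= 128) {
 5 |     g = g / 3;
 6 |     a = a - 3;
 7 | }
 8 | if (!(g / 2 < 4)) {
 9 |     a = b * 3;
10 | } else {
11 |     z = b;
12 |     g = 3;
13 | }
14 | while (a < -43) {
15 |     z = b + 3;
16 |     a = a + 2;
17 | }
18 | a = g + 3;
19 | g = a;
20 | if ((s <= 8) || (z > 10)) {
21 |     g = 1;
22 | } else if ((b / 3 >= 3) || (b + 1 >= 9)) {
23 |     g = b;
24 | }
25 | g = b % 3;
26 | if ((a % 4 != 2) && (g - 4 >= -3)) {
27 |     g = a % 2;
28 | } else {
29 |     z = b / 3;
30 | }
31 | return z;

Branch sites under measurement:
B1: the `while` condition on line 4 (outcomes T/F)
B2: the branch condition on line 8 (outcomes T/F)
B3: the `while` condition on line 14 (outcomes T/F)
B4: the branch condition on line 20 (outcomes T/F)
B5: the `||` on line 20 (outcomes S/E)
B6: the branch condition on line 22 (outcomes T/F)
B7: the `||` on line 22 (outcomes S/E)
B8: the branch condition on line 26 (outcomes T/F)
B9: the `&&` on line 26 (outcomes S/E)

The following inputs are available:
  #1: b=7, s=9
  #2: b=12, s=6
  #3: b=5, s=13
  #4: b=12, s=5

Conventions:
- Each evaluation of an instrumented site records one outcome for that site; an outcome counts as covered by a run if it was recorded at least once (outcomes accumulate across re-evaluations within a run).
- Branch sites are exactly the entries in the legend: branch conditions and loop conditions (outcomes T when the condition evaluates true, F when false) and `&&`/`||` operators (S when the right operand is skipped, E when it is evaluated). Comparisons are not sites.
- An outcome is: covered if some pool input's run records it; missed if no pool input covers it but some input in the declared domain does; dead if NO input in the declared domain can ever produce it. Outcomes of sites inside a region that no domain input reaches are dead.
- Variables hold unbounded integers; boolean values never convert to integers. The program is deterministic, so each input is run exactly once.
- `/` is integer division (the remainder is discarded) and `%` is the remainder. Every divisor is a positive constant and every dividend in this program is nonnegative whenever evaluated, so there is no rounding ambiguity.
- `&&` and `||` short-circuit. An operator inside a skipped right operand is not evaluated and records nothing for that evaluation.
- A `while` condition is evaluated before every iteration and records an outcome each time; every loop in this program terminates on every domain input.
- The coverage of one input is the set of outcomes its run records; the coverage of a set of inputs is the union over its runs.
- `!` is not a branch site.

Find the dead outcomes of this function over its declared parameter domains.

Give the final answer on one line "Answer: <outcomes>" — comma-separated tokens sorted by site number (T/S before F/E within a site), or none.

exhaustive pass over the 144-input domain:
  B3=T: no domain input ever produces it -> dead
  reachable outcomes have witnesses, e.g. B1=T (e.g. b=3, s=12), B1=F (e.g. b=3, s=2), B2=T (e.g. b=3, s=8), B2=F (e.g. b=3, s=2)

Answer: B3=T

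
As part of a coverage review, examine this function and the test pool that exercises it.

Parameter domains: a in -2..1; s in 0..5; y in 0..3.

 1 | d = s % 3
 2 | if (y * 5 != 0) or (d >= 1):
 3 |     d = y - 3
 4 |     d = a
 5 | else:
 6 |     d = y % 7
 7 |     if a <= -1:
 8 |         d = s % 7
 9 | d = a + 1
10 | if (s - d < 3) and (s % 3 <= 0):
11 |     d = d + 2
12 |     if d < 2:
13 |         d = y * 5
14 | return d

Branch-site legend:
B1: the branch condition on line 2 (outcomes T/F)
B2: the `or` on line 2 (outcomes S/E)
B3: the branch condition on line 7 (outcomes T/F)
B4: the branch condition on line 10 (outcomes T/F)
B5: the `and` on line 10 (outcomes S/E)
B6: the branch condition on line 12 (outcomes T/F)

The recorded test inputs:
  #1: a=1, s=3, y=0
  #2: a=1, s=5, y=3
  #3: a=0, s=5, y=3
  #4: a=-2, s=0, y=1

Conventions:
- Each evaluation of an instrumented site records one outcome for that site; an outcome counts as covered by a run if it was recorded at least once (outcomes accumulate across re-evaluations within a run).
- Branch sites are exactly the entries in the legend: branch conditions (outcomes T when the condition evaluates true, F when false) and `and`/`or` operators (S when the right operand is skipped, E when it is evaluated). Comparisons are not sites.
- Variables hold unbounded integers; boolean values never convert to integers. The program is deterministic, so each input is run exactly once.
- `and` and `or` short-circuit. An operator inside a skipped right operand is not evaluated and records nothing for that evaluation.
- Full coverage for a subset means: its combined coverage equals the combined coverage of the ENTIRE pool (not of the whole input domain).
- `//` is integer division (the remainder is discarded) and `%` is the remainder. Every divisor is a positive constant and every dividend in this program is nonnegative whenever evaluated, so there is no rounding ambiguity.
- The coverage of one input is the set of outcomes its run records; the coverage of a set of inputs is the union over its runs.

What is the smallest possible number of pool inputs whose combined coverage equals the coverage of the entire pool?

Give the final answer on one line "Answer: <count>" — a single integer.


#1 (a=1, s=3, y=0) -> B2->E, B1->F, B3->F, B5->E, B4->T, B6->F; covered: B1=F, B2=E, B3=F, B4=T, B5=E, B6=F
#2 (a=1, s=5, y=3) -> B2->S, B1->T, B5->S, B4->F; covered: B1=T, B2=S, B4=F, B5=S
#3 (a=0, s=5, y=3) -> B2->S, B1->T, B5->S, B4->F; covered: B1=T, B2=S, B4=F, B5=S
#4 (a=-2, s=0, y=1) -> B2->S, B1->T, B5->E, B4->T, B6->T; covered: B1=T, B2=S, B4=T, B5=E, B6=T
union over all inputs: B1=T, B1=F, B2=S, B2=E, B3=F, B4=T, B4=F, B5=S, B5=E, B6=T, B6=F (11 outcomes)
size 1 is not enough: best union over all size-1 subsets is 6/11
size 2 is not enough: best union over all size-2 subsets is 10/11
size 3: inputs {1, 2, 4} cover all 11 outcomes, and no lexicographically smaller subset of this size does
Answer: 3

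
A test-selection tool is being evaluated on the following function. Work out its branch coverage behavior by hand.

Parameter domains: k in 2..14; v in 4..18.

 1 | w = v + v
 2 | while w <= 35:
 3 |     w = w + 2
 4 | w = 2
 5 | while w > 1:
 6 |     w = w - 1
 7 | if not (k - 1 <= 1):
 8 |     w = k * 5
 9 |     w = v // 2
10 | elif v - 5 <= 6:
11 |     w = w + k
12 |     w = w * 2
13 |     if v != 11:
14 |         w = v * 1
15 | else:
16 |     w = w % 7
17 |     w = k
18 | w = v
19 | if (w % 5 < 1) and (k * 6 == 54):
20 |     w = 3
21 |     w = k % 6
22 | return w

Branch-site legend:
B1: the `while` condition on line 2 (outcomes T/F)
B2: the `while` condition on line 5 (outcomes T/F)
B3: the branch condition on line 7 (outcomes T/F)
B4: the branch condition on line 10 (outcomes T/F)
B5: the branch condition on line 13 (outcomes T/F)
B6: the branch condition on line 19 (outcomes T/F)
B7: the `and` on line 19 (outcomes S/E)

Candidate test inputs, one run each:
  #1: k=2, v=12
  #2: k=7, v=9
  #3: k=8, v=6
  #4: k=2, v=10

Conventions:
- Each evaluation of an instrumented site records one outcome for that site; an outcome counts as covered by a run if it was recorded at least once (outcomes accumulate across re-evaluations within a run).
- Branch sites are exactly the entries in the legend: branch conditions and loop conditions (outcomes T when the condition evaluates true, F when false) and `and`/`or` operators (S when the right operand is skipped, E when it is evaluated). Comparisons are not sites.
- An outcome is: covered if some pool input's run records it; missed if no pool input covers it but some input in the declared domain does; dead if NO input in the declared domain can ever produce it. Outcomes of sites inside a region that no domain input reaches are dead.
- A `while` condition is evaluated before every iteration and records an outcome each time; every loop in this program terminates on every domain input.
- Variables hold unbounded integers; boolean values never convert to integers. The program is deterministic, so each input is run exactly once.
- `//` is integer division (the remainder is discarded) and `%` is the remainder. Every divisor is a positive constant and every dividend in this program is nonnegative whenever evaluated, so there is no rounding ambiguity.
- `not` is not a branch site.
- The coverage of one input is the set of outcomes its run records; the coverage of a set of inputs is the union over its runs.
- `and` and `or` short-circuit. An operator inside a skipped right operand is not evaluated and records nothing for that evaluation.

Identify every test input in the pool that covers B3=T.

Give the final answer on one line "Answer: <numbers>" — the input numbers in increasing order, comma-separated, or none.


input #1 (k=2, v=12): never hits B3=T
input #2 (k=7, v=9): hits B3=T
input #3 (k=8, v=6): hits B3=T
input #4 (k=2, v=10): never hits B3=T
Answer: 2, 3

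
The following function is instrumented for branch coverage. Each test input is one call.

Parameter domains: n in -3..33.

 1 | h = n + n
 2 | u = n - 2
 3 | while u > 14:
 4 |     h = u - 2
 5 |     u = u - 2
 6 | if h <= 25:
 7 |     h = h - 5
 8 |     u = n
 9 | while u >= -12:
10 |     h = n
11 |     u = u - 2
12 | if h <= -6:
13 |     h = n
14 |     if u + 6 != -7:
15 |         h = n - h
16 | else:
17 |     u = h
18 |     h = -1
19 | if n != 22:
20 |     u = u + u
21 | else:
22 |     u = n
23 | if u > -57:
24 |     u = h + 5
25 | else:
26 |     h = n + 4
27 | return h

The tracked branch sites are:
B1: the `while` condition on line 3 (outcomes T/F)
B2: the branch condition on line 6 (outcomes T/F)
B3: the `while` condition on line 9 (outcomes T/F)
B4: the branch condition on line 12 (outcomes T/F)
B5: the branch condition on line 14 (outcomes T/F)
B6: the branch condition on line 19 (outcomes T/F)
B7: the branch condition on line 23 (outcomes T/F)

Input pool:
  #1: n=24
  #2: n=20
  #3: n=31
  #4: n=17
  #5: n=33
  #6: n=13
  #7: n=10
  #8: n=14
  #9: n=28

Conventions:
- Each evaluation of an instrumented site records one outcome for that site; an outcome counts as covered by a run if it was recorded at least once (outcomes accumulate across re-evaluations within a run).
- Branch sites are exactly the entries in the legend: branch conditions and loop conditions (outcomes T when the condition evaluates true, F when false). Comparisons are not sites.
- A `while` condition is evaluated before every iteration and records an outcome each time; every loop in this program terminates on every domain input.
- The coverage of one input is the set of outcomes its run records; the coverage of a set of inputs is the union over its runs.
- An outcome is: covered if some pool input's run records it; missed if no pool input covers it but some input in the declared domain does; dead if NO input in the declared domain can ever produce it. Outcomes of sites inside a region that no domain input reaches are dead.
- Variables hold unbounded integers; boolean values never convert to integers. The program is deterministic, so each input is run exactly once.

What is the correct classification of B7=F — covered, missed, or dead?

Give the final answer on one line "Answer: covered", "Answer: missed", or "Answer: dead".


no pool input records B7=F
checking all 37 inputs in the declared domain: B7=F is never recorded -> dead
Answer: dead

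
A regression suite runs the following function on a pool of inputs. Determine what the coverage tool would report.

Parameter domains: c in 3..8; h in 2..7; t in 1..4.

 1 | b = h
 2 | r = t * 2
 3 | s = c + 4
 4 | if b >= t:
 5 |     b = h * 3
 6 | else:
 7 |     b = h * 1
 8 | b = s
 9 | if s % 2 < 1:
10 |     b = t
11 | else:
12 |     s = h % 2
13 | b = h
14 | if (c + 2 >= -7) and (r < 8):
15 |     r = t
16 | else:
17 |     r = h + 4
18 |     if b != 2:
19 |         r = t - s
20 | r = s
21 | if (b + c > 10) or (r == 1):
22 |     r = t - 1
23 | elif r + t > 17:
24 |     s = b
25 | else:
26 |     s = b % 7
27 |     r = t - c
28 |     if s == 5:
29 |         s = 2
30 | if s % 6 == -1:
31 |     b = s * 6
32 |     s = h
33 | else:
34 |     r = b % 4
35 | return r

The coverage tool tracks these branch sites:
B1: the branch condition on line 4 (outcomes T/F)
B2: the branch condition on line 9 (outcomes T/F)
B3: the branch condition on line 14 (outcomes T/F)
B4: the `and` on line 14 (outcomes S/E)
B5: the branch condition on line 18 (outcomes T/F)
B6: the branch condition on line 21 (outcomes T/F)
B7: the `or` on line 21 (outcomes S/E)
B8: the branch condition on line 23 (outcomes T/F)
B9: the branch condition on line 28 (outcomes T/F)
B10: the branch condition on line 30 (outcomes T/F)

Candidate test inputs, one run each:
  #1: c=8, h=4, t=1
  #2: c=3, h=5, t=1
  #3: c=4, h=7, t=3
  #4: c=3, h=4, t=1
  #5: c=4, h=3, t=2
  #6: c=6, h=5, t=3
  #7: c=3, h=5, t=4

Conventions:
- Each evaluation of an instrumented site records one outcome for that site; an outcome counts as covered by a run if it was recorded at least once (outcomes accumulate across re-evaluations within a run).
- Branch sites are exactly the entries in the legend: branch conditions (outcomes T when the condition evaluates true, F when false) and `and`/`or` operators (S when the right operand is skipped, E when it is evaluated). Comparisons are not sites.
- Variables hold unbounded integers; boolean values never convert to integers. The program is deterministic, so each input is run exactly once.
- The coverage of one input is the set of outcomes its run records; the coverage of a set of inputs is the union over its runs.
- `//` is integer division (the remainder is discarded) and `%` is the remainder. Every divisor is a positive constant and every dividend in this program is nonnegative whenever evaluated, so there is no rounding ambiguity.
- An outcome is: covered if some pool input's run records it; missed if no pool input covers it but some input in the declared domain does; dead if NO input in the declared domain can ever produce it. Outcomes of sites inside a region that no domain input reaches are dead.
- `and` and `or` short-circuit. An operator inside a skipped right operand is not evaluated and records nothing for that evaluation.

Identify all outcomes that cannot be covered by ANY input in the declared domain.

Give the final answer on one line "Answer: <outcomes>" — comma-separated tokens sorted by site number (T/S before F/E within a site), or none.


running all 144 domain inputs and tallying outcomes:
  B4=S: never recorded by any domain input -> dead
  B8=T: never recorded by any domain input -> dead
  B10=T: never recorded by any domain input -> dead
  reachable outcomes have witnesses, e.g. B1=T (e.g. c=3, h=2, t=1), B1=F (e.g. c=3, h=2, t=3), B2=T (e.g. c=4, h=2, t=1), B2=F (e.g. c=3, h=2, t=1)
Answer: B4=S, B8=T, B10=T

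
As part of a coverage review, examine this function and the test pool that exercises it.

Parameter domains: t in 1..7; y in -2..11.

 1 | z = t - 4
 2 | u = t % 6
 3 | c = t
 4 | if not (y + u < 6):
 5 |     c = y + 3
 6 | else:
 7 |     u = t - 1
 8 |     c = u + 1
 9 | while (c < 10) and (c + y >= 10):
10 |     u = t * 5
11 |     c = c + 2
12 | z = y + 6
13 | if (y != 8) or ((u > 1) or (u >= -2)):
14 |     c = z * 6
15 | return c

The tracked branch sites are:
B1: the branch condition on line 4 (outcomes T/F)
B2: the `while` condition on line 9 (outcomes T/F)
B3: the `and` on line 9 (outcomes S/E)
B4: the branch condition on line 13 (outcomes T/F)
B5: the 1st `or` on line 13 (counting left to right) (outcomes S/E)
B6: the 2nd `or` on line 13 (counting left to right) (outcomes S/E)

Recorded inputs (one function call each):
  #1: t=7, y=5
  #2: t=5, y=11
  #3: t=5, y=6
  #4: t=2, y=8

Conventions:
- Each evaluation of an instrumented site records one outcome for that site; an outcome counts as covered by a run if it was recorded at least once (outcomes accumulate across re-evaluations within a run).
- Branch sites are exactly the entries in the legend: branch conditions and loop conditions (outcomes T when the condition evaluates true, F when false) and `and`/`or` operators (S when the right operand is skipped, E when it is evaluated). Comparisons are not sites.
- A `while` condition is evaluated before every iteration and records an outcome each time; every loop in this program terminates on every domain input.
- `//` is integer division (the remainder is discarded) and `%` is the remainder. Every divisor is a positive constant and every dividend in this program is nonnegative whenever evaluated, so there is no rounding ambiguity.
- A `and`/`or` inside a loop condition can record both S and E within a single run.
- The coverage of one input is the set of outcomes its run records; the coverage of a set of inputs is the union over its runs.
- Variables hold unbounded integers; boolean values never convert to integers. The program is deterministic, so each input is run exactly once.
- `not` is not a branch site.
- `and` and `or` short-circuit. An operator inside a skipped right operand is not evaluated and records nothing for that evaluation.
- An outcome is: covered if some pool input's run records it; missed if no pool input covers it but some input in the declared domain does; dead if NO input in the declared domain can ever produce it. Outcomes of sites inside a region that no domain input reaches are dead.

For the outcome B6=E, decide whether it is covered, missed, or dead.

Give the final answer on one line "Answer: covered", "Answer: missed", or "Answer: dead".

no pool input records B6=E
but domain input (t=1, y=8) does record it -> reachable, so missed

Answer: missed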